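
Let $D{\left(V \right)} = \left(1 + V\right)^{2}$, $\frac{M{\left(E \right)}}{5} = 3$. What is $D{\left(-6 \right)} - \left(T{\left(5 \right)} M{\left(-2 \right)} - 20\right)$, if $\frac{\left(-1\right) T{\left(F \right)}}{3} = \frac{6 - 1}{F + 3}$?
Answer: $\frac{585}{8} \approx 73.125$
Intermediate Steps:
$M{\left(E \right)} = 15$ ($M{\left(E \right)} = 5 \cdot 3 = 15$)
$T{\left(F \right)} = - \frac{15}{3 + F}$ ($T{\left(F \right)} = - 3 \frac{6 - 1}{F + 3} = - 3 \frac{5}{3 + F} = - \frac{15}{3 + F}$)
$D{\left(-6 \right)} - \left(T{\left(5 \right)} M{\left(-2 \right)} - 20\right) = \left(1 - 6\right)^{2} - \left(- \frac{15}{3 + 5} \cdot 15 - 20\right) = \left(-5\right)^{2} - \left(- \frac{15}{8} \cdot 15 - 20\right) = 25 - \left(\left(-15\right) \frac{1}{8} \cdot 15 - 20\right) = 25 - \left(\left(- \frac{15}{8}\right) 15 - 20\right) = 25 - \left(- \frac{225}{8} - 20\right) = 25 - - \frac{385}{8} = 25 + \frac{385}{8} = \frac{585}{8}$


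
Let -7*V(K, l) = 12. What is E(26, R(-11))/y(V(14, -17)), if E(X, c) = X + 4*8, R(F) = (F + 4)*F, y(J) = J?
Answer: -203/6 ≈ -33.833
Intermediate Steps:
V(K, l) = -12/7 (V(K, l) = -⅐*12 = -12/7)
R(F) = F*(4 + F) (R(F) = (4 + F)*F = F*(4 + F))
E(X, c) = 32 + X (E(X, c) = X + 32 = 32 + X)
E(26, R(-11))/y(V(14, -17)) = (32 + 26)/(-12/7) = 58*(-7/12) = -203/6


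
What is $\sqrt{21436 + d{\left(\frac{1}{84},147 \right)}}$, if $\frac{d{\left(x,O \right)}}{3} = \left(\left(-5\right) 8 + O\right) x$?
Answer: $\frac{\sqrt{4202205}}{14} \approx 146.42$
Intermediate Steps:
$d{\left(x,O \right)} = 3 x \left(-40 + O\right)$ ($d{\left(x,O \right)} = 3 \left(\left(-5\right) 8 + O\right) x = 3 \left(-40 + O\right) x = 3 x \left(-40 + O\right)$)
$\sqrt{21436 + d{\left(\frac{1}{84},147 \right)}} = \sqrt{21436 + \frac{3 \left(-40 + 147\right)}{84}} = \sqrt{21436 + 3 \cdot \frac{1}{84} \cdot 107} = \sqrt{21436 + \frac{107}{28}} = \sqrt{\frac{600315}{28}} = \frac{\sqrt{4202205}}{14}$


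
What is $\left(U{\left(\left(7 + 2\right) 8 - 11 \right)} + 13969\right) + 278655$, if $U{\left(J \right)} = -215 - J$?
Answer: $292348$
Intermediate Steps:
$\left(U{\left(\left(7 + 2\right) 8 - 11 \right)} + 13969\right) + 278655 = \left(\left(-215 - \left(\left(7 + 2\right) 8 - 11\right)\right) + 13969\right) + 278655 = \left(\left(-215 - \left(9 \cdot 8 - 11\right)\right) + 13969\right) + 278655 = \left(\left(-215 - \left(72 - 11\right)\right) + 13969\right) + 278655 = \left(\left(-215 - 61\right) + 13969\right) + 278655 = \left(-276 + 13969\right) + 278655 = 13693 + 278655 = 292348$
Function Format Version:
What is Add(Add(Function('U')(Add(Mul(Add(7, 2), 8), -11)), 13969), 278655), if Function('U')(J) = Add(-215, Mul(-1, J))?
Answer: 292348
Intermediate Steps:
Add(Add(Function('U')(Add(Mul(Add(7, 2), 8), -11)), 13969), 278655) = Add(Add(Add(-215, Mul(-1, Add(Mul(Add(7, 2), 8), -11))), 13969), 278655) = Add(Add(Add(-215, Mul(-1, Add(Mul(9, 8), -11))), 13969), 278655) = Add(Add(Add(-215, Mul(-1, Add(72, -11))), 13969), 278655) = Add(Add(Add(-215, Mul(-1, 61)), 13969), 278655) = Add(Add(Add(-215, -61), 13969), 278655) = Add(Add(-276, 13969), 278655) = Add(13693, 278655) = 292348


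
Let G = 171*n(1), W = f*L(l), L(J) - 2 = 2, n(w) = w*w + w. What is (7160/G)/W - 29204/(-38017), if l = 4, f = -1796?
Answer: 1276427207/1667946996 ≈ 0.76527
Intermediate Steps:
n(w) = w + w² (n(w) = w² + w = w + w²)
L(J) = 4 (L(J) = 2 + 2 = 4)
W = -7184 (W = -1796*4 = -7184)
G = 342 (G = 171*(1*(1 + 1)) = 171*(1*2) = 171*2 = 342)
(7160/G)/W - 29204/(-38017) = (7160/342)/(-7184) - 29204/(-38017) = (7160*(1/342))*(-1/7184) - 29204*(-1/38017) = (3580/171)*(-1/7184) + 4172/5431 = -895/307116 + 4172/5431 = 1276427207/1667946996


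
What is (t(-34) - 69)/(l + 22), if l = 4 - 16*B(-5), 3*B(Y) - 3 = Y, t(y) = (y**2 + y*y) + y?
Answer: 6627/110 ≈ 60.245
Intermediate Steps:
t(y) = y + 2*y**2 (t(y) = (y**2 + y**2) + y = 2*y**2 + y = y + 2*y**2)
B(Y) = 1 + Y/3
l = 44/3 (l = 4 - 16*(1 + (1/3)*(-5)) = 4 - 16*(1 - 5/3) = 4 - 16*(-2/3) = 4 + 32/3 = 44/3 ≈ 14.667)
(t(-34) - 69)/(l + 22) = (-34*(1 + 2*(-34)) - 69)/(44/3 + 22) = (-34*(1 - 68) - 69)/(110/3) = (-34*(-67) - 69)*(3/110) = (2278 - 69)*(3/110) = 2209*(3/110) = 6627/110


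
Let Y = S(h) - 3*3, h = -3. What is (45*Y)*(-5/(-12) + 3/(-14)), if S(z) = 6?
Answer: -765/28 ≈ -27.321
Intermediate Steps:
Y = -3 (Y = 6 - 3*3 = 6 - 9 = -3)
(45*Y)*(-5/(-12) + 3/(-14)) = (45*(-3))*(-5/(-12) + 3/(-14)) = -135*(-5*(-1/12) + 3*(-1/14)) = -135*(5/12 - 3/14) = -135*17/84 = -765/28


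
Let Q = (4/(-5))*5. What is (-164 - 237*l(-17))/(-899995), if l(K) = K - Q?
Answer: -2917/899995 ≈ -0.0032411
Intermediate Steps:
Q = -4 (Q = (4*(-⅕))*5 = -⅘*5 = -4)
l(K) = 4 + K (l(K) = K - 1*(-4) = K + 4 = 4 + K)
(-164 - 237*l(-17))/(-899995) = (-164 - 237*(4 - 17))/(-899995) = (-164 - 237*(-13))*(-1/899995) = (-164 + 3081)*(-1/899995) = 2917*(-1/899995) = -2917/899995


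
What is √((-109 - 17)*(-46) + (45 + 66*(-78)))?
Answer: 3*√77 ≈ 26.325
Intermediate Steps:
√((-109 - 17)*(-46) + (45 + 66*(-78))) = √(-126*(-46) + (45 - 5148)) = √(5796 - 5103) = √693 = 3*√77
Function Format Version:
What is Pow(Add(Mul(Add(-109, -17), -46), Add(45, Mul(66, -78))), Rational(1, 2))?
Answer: Mul(3, Pow(77, Rational(1, 2))) ≈ 26.325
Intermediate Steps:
Pow(Add(Mul(Add(-109, -17), -46), Add(45, Mul(66, -78))), Rational(1, 2)) = Pow(Add(Mul(-126, -46), Add(45, -5148)), Rational(1, 2)) = Pow(Add(5796, -5103), Rational(1, 2)) = Pow(693, Rational(1, 2)) = Mul(3, Pow(77, Rational(1, 2)))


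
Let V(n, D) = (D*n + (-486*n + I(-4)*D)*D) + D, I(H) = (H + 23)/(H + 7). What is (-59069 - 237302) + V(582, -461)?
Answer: 393526813/3 ≈ 1.3118e+8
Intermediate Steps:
I(H) = (23 + H)/(7 + H)
V(n, D) = D + D*n + D*(-486*n + 19*D/3) (V(n, D) = (D*n + (-486*n + ((23 - 4)/(7 - 4))*D)*D) + D = (D*n + (-486*n + (19/3)*D)*D) + D = (D*n + (-486*n + ((⅓)*19)*D)*D) + D = (D*n + (-486*n + 19*D/3)*D) + D = (D*n + D*(-486*n + 19*D/3)) + D = D + D*n + D*(-486*n + 19*D/3))
(-59069 - 237302) + V(582, -461) = (-59069 - 237302) + (⅓)*(-461)*(3 - 1455*582 + 19*(-461)) = -296371 + (⅓)*(-461)*(3 - 846810 - 8759) = -296371 + (⅓)*(-461)*(-855566) = -296371 + 394415926/3 = 393526813/3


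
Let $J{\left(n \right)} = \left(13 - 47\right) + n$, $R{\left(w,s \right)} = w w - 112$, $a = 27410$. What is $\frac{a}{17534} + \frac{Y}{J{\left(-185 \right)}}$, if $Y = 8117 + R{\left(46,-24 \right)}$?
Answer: $- \frac{85729412}{1919973} \approx -44.651$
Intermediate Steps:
$R{\left(w,s \right)} = -112 + w^{2}$ ($R{\left(w,s \right)} = w^{2} - 112 = -112 + w^{2}$)
$J{\left(n \right)} = -34 + n$
$Y = 10121$ ($Y = 8117 - \left(112 - 46^{2}\right) = 8117 + \left(-112 + 2116\right) = 8117 + 2004 = 10121$)
$\frac{a}{17534} + \frac{Y}{J{\left(-185 \right)}} = \frac{27410}{17534} + \frac{10121}{-34 - 185} = 27410 \cdot \frac{1}{17534} + \frac{10121}{-219} = \frac{13705}{8767} + 10121 \left(- \frac{1}{219}\right) = \frac{13705}{8767} - \frac{10121}{219} = - \frac{85729412}{1919973}$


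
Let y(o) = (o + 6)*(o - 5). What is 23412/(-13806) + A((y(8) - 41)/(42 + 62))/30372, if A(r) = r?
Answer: -105343575/62120864 ≈ -1.6958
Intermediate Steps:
y(o) = (-5 + o)*(6 + o) (y(o) = (6 + o)*(-5 + o) = (-5 + o)*(6 + o))
23412/(-13806) + A((y(8) - 41)/(42 + 62))/30372 = 23412/(-13806) + (((-30 + 8 + 8²) - 41)/(42 + 62))/30372 = 23412*(-1/13806) + (((-30 + 8 + 64) - 41)/104)*(1/30372) = -3902/2301 + ((42 - 41)*(1/104))*(1/30372) = -3902/2301 + (1*(1/104))*(1/30372) = -3902/2301 + (1/104)*(1/30372) = -3902/2301 + 1/3158688 = -105343575/62120864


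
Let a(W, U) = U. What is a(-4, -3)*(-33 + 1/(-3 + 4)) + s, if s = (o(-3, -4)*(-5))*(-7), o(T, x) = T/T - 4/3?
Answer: 253/3 ≈ 84.333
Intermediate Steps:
o(T, x) = -1/3 (o(T, x) = 1 - 4*1/3 = 1 - 4/3 = -1/3)
s = -35/3 (s = -1/3*(-5)*(-7) = (5/3)*(-7) = -35/3 ≈ -11.667)
a(-4, -3)*(-33 + 1/(-3 + 4)) + s = -3*(-33 + 1/(-3 + 4)) - 35/3 = -3*(-33 + 1/1) - 35/3 = -3*(-33 + 1) - 35/3 = -3*(-32) - 35/3 = 96 - 35/3 = 253/3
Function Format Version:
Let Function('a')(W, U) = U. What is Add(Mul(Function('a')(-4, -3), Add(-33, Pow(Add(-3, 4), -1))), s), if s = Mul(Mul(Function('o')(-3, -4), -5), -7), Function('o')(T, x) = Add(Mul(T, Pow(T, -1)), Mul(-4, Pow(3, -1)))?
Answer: Rational(253, 3) ≈ 84.333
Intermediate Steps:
Function('o')(T, x) = Rational(-1, 3) (Function('o')(T, x) = Add(1, Mul(-4, Rational(1, 3))) = Add(1, Rational(-4, 3)) = Rational(-1, 3))
s = Rational(-35, 3) (s = Mul(Mul(Rational(-1, 3), -5), -7) = Mul(Rational(5, 3), -7) = Rational(-35, 3) ≈ -11.667)
Add(Mul(Function('a')(-4, -3), Add(-33, Pow(Add(-3, 4), -1))), s) = Add(Mul(-3, Add(-33, Pow(Add(-3, 4), -1))), Rational(-35, 3)) = Add(Mul(-3, Add(-33, Pow(1, -1))), Rational(-35, 3)) = Add(Mul(-3, Add(-33, 1)), Rational(-35, 3)) = Add(Mul(-3, -32), Rational(-35, 3)) = Add(96, Rational(-35, 3)) = Rational(253, 3)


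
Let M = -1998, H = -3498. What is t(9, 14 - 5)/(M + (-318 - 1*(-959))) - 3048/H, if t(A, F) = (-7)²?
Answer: 660789/791131 ≈ 0.83525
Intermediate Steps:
t(A, F) = 49
t(9, 14 - 5)/(M + (-318 - 1*(-959))) - 3048/H = 49/(-1998 + (-318 - 1*(-959))) - 3048/(-3498) = 49/(-1998 + (-318 + 959)) - 3048*(-1/3498) = 49/(-1998 + 641) + 508/583 = 49/(-1357) + 508/583 = 49*(-1/1357) + 508/583 = -49/1357 + 508/583 = 660789/791131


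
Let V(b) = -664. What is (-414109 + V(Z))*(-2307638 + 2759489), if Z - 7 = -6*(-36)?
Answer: -187415594823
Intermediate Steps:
Z = 223 (Z = 7 - 6*(-36) = 7 + 216 = 223)
(-414109 + V(Z))*(-2307638 + 2759489) = (-414109 - 664)*(-2307638 + 2759489) = -414773*451851 = -187415594823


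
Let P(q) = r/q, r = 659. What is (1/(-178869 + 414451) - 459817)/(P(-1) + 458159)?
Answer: -36108202831/35926255000 ≈ -1.0051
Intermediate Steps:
P(q) = 659/q
(1/(-178869 + 414451) - 459817)/(P(-1) + 458159) = (1/(-178869 + 414451) - 459817)/(659/(-1) + 458159) = (1/235582 - 459817)/(659*(-1) + 458159) = (1/235582 - 459817)/(-659 + 458159) = -108324608493/235582/457500 = -108324608493/235582*1/457500 = -36108202831/35926255000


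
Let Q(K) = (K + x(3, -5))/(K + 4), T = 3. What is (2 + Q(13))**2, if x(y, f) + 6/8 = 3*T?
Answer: 169/16 ≈ 10.563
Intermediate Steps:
x(y, f) = 33/4 (x(y, f) = -3/4 + 3*3 = -3/4 + 9 = 33/4)
Q(K) = (33/4 + K)/(4 + K) (Q(K) = (K + 33/4)/(K + 4) = (33/4 + K)/(4 + K))
(2 + Q(13))**2 = (2 + (33/4 + 13)/(4 + 13))**2 = (2 + (85/4)/17)**2 = (2 + (1/17)*(85/4))**2 = (2 + 5/4)**2 = (13/4)**2 = 169/16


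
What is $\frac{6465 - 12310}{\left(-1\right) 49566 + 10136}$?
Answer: $\frac{1169}{7886} \approx 0.14824$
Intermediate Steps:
$\frac{6465 - 12310}{\left(-1\right) 49566 + 10136} = - \frac{5845}{-49566 + 10136} = - \frac{5845}{-39430} = \left(-5845\right) \left(- \frac{1}{39430}\right) = \frac{1169}{7886}$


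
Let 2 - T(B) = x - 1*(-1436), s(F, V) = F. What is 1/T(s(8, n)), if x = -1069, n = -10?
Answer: -1/365 ≈ -0.0027397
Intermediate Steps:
T(B) = -365 (T(B) = 2 - (-1069 - 1*(-1436)) = 2 - (-1069 + 1436) = 2 - 1*367 = 2 - 367 = -365)
1/T(s(8, n)) = 1/(-365) = -1/365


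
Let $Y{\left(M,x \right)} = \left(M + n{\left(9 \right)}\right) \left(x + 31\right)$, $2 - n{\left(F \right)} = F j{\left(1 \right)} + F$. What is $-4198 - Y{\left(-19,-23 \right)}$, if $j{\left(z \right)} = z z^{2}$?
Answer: $-3918$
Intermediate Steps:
$j{\left(z \right)} = z^{3}$
$n{\left(F \right)} = 2 - 2 F$ ($n{\left(F \right)} = 2 - \left(F 1^{3} + F\right) = 2 - \left(F 1 + F\right) = 2 - \left(F + F\right) = 2 - 2 F$)
$Y{\left(M,x \right)} = \left(-16 + M\right) \left(31 + x\right)$ ($Y{\left(M,x \right)} = \left(M + \left(2 - 18\right)\right) \left(x + 31\right) = \left(M + \left(2 - 18\right)\right) \left(31 + x\right) = \left(M - 16\right) \left(31 + x\right) = \left(-16 + M\right) \left(31 + x\right)$)
$-4198 - Y{\left(-19,-23 \right)} = -4198 - \left(-496 - -368 + 31 \left(-19\right) - -437\right) = -4198 - \left(-496 + 368 - 589 + 437\right) = -4198 - -280 = -4198 + 280 = -3918$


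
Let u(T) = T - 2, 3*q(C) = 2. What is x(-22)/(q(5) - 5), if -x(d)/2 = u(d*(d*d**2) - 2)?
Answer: 1405512/13 ≈ 1.0812e+5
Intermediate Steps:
q(C) = 2/3 (q(C) = (1/3)*2 = 2/3)
u(T) = -2 + T
x(d) = 8 - 2*d**4 (x(d) = -2*(-2 + (d*(d*d**2) - 2)) = -2*(-2 + (d*d**3 - 2)) = -2*(-2 + (d**4 - 2)) = -2*(-2 + (-2 + d**4)) = -2*(-4 + d**4) = 8 - 2*d**4)
x(-22)/(q(5) - 5) = (8 - 2*(-22)**4)/(2/3 - 5) = (8 - 2*234256)/(-13/3) = -3*(8 - 468512)/13 = -3/13*(-468504) = 1405512/13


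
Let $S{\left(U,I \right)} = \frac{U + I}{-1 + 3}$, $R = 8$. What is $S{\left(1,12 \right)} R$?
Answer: $52$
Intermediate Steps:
$S{\left(U,I \right)} = \frac{I}{2} + \frac{U}{2}$ ($S{\left(U,I \right)} = \frac{I + U}{2} = \left(I + U\right) \frac{1}{2} = \frac{I}{2} + \frac{U}{2}$)
$S{\left(1,12 \right)} R = \left(\frac{1}{2} \cdot 12 + \frac{1}{2} \cdot 1\right) 8 = \left(6 + \frac{1}{2}\right) 8 = \frac{13}{2} \cdot 8 = 52$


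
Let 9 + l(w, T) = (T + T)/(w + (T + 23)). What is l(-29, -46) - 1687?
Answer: -22025/13 ≈ -1694.2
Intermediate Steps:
l(w, T) = -9 + 2*T/(23 + T + w) (l(w, T) = -9 + (T + T)/(w + (T + 23)) = -9 + (2*T)/(w + (23 + T)) = -9 + (2*T)/(23 + T + w) = -9 + 2*T/(23 + T + w))
l(-29, -46) - 1687 = (-207 - 9*(-29) - 7*(-46))/(23 - 46 - 29) - 1687 = (-207 + 261 + 322)/(-52) - 1687 = -1/52*376 - 1687 = -94/13 - 1687 = -22025/13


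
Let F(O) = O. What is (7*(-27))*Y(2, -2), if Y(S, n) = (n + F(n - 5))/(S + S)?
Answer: 1701/4 ≈ 425.25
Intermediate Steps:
Y(S, n) = (-5 + 2*n)/(2*S) (Y(S, n) = (n + (n - 5))/(S + S) = (n + (-5 + n))/((2*S)) = (-5 + 2*n)*(1/(2*S)) = (-5 + 2*n)/(2*S))
(7*(-27))*Y(2, -2) = (7*(-27))*((-5/2 - 2)/2) = -189*(-9)/(2*2) = -189*(-9/4) = 1701/4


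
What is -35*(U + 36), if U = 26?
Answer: -2170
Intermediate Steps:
-35*(U + 36) = -35*(26 + 36) = -35*62 = -2170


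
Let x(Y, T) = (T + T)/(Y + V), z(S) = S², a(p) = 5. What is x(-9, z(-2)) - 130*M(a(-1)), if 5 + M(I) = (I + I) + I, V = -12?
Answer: -27308/21 ≈ -1300.4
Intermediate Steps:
M(I) = -5 + 3*I (M(I) = -5 + ((I + I) + I) = -5 + (2*I + I) = -5 + 3*I)
x(Y, T) = 2*T/(-12 + Y) (x(Y, T) = (T + T)/(Y - 12) = (2*T)/(-12 + Y) = 2*T/(-12 + Y))
x(-9, z(-2)) - 130*M(a(-1)) = 2*(-2)²/(-12 - 9) - 130*(-5 + 3*5) = 2*4/(-21) - 130*(-5 + 15) = 2*4*(-1/21) - 130*10 = -8/21 - 1300 = -27308/21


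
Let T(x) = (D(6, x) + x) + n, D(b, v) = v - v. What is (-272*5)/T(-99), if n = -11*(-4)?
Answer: 272/11 ≈ 24.727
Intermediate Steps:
D(b, v) = 0
n = 44
T(x) = 44 + x (T(x) = (0 + x) + 44 = x + 44 = 44 + x)
(-272*5)/T(-99) = (-272*5)/(44 - 99) = -1360/(-55) = -1360*(-1/55) = 272/11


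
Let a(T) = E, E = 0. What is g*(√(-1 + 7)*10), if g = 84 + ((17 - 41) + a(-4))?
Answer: 600*√6 ≈ 1469.7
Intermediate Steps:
a(T) = 0
g = 60 (g = 84 + ((17 - 41) + 0) = 84 + (-24 + 0) = 84 - 24 = 60)
g*(√(-1 + 7)*10) = 60*(√(-1 + 7)*10) = 60*(√6*10) = 60*(10*√6) = 600*√6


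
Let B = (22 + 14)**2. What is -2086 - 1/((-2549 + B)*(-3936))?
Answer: -10287751489/4931808 ≈ -2086.0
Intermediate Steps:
B = 1296 (B = 36**2 = 1296)
-2086 - 1/((-2549 + B)*(-3936)) = -2086 - 1/((-2549 + 1296)*(-3936)) = -2086 - (-1)/((-1253)*3936) = -2086 - (-1)*(-1)/(1253*3936) = -2086 - 1*1/4931808 = -2086 - 1/4931808 = -10287751489/4931808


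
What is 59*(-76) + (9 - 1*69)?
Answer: -4544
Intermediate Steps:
59*(-76) + (9 - 1*69) = -4484 + (9 - 69) = -4484 - 60 = -4544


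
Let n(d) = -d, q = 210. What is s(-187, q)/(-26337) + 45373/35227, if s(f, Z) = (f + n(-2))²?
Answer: -10655374/927773499 ≈ -0.011485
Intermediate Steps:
s(f, Z) = (2 + f)² (s(f, Z) = (f - 1*(-2))² = (f + 2)² = (2 + f)²)
s(-187, q)/(-26337) + 45373/35227 = (2 - 187)²/(-26337) + 45373/35227 = (-185)²*(-1/26337) + 45373*(1/35227) = 34225*(-1/26337) + 45373/35227 = -34225/26337 + 45373/35227 = -10655374/927773499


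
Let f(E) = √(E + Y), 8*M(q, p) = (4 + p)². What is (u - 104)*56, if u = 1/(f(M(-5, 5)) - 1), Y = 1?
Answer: -471296/81 + 112*√178/81 ≈ -5800.0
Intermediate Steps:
M(q, p) = (4 + p)²/8
f(E) = √(1 + E) (f(E) = √(E + 1) = √(1 + E))
u = 1/(-1 + √178/4) (u = 1/(√(1 + (4 + 5)²/8) - 1) = 1/(√(1 + (⅛)*9²) - 1) = 1/(√(1 + (⅛)*81) - 1) = 1/(√(1 + 81/8) - 1) = 1/(√(89/8) - 1) = 1/(√178/4 - 1) = 1/(-1 + √178/4) ≈ 0.42819)
(u - 104)*56 = ((8/81 + 2*√178/81) - 104)*56 = (-8416/81 + 2*√178/81)*56 = -471296/81 + 112*√178/81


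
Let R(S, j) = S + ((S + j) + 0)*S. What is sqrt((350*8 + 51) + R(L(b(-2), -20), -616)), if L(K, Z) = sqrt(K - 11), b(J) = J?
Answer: sqrt(2838 - 615*I*sqrt(13)) ≈ 56.743 - 19.539*I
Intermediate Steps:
L(K, Z) = sqrt(-11 + K)
R(S, j) = S + S*(S + j) (R(S, j) = S + (S + j)*S = S + S*(S + j))
sqrt((350*8 + 51) + R(L(b(-2), -20), -616)) = sqrt((350*8 + 51) + sqrt(-11 - 2)*(1 + sqrt(-11 - 2) - 616)) = sqrt((2800 + 51) + sqrt(-13)*(1 + sqrt(-13) - 616)) = sqrt(2851 + (I*sqrt(13))*(1 + I*sqrt(13) - 616)) = sqrt(2851 + (I*sqrt(13))*(-615 + I*sqrt(13))) = sqrt(2851 + I*sqrt(13)*(-615 + I*sqrt(13)))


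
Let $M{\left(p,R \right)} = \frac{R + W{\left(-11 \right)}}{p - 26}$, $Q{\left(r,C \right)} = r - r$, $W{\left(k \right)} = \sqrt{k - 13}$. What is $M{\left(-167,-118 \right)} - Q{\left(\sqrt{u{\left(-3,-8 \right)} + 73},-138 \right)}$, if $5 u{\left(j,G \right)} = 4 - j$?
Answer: $\frac{118}{193} - \frac{2 i \sqrt{6}}{193} \approx 0.6114 - 0.025383 i$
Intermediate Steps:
$W{\left(k \right)} = \sqrt{-13 + k}$
$u{\left(j,G \right)} = \frac{4}{5} - \frac{j}{5}$ ($u{\left(j,G \right)} = \frac{4 - j}{5} = \frac{4}{5} - \frac{j}{5}$)
$Q{\left(r,C \right)} = 0$
$M{\left(p,R \right)} = \frac{R + 2 i \sqrt{6}}{-26 + p}$ ($M{\left(p,R \right)} = \frac{R + \sqrt{-13 - 11}}{p - 26} = \frac{R + \sqrt{-24}}{-26 + p} = \frac{R + 2 i \sqrt{6}}{-26 + p}$)
$M{\left(-167,-118 \right)} - Q{\left(\sqrt{u{\left(-3,-8 \right)} + 73},-138 \right)} = \frac{-118 + 2 i \sqrt{6}}{-26 - 167} - 0 = \frac{-118 + 2 i \sqrt{6}}{-193} + 0 = - \frac{-118 + 2 i \sqrt{6}}{193} + 0 = \left(\frac{118}{193} - \frac{2 i \sqrt{6}}{193}\right) + 0 = \frac{118}{193} - \frac{2 i \sqrt{6}}{193}$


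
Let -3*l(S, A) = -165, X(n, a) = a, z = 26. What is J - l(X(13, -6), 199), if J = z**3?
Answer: 17521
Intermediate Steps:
l(S, A) = 55 (l(S, A) = -1/3*(-165) = 55)
J = 17576 (J = 26**3 = 17576)
J - l(X(13, -6), 199) = 17576 - 1*55 = 17576 - 55 = 17521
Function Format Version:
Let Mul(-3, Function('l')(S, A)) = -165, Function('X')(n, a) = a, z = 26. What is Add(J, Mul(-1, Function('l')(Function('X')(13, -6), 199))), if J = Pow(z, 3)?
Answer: 17521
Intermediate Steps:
Function('l')(S, A) = 55 (Function('l')(S, A) = Mul(Rational(-1, 3), -165) = 55)
J = 17576 (J = Pow(26, 3) = 17576)
Add(J, Mul(-1, Function('l')(Function('X')(13, -6), 199))) = Add(17576, Mul(-1, 55)) = Add(17576, -55) = 17521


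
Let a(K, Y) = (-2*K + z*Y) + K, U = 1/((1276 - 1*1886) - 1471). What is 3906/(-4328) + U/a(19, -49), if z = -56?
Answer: -11074928089/12271448900 ≈ -0.90250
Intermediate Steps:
U = -1/2081 (U = 1/((1276 - 1886) - 1471) = 1/(-610 - 1471) = 1/(-2081) = -1/2081 ≈ -0.00048054)
a(K, Y) = -K - 56*Y (a(K, Y) = (-2*K - 56*Y) + K = (-56*Y - 2*K) + K = -K - 56*Y)
3906/(-4328) + U/a(19, -49) = 3906/(-4328) - 1/(2081*(-1*19 - 56*(-49))) = 3906*(-1/4328) - 1/(2081*(-19 + 2744)) = -1953/2164 - 1/2081/2725 = -1953/2164 - 1/2081*1/2725 = -1953/2164 - 1/5670725 = -11074928089/12271448900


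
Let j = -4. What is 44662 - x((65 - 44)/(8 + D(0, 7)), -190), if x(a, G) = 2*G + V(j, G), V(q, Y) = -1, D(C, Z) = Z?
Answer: 45043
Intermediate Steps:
x(a, G) = -1 + 2*G (x(a, G) = 2*G - 1 = -1 + 2*G)
44662 - x((65 - 44)/(8 + D(0, 7)), -190) = 44662 - (-1 + 2*(-190)) = 44662 - (-1 - 380) = 44662 - 1*(-381) = 44662 + 381 = 45043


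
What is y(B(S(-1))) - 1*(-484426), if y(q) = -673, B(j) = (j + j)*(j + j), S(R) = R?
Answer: 483753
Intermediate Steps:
B(j) = 4*j**2 (B(j) = (2*j)*(2*j) = 4*j**2)
y(B(S(-1))) - 1*(-484426) = -673 - 1*(-484426) = -673 + 484426 = 483753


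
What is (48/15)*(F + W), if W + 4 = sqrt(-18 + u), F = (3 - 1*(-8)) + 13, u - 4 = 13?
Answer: 64 + 16*I/5 ≈ 64.0 + 3.2*I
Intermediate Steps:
u = 17 (u = 4 + 13 = 17)
F = 24 (F = (3 + 8) + 13 = 11 + 13 = 24)
W = -4 + I (W = -4 + sqrt(-18 + 17) = -4 + sqrt(-1) = -4 + I ≈ -4.0 + 1.0*I)
(48/15)*(F + W) = (48/15)*(24 + (-4 + I)) = (48*(1/15))*(20 + I) = 16*(20 + I)/5 = 64 + 16*I/5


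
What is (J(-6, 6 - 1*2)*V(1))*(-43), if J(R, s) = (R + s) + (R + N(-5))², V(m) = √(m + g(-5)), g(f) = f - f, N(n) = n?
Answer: -5117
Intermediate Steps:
g(f) = 0
V(m) = √m (V(m) = √(m + 0) = √m)
J(R, s) = R + s + (-5 + R)² (J(R, s) = (R + s) + (R - 5)² = (R + s) + (-5 + R)² = R + s + (-5 + R)²)
(J(-6, 6 - 1*2)*V(1))*(-43) = ((-6 + (6 - 1*2) + (-5 - 6)²)*√1)*(-43) = ((-6 + (6 - 2) + (-11)²)*1)*(-43) = ((-6 + 4 + 121)*1)*(-43) = (119*1)*(-43) = 119*(-43) = -5117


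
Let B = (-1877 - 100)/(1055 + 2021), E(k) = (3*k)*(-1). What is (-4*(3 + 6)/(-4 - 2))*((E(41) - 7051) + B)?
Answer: -66207603/1538 ≈ -43048.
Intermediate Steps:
E(k) = -3*k
B = -1977/3076 ≈ -0.64272
(-4*(3 + 6)/(-4 - 2))*((E(41) - 7051) + B) = (-4*(3 + 6)/(-4 - 2))*((-3*41 - 7051) - 1977/3076) = (-36/(-6))*((-123 - 7051) - 1977/3076) = (-36*(-1)/6)*(-7174 - 1977/3076) = -4*(-3/2)*(-22069201/3076) = 6*(-22069201/3076) = -66207603/1538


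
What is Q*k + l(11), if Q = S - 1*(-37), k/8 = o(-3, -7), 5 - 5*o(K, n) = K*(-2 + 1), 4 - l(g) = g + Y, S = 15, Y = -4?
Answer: 817/5 ≈ 163.40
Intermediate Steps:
l(g) = 8 - g (l(g) = 4 - (g - 4) = 4 - (-4 + g) = 4 + (4 - g) = 8 - g)
o(K, n) = 1 + K/5 (o(K, n) = 1 - K*(-2 + 1)/5 = 1 - K*(-1)/5 = 1 - (-1)*K/5 = 1 + K/5)
k = 16/5 (k = 8*(1 + (1/5)*(-3)) = 8*(1 - 3/5) = 8*(2/5) = 16/5 ≈ 3.2000)
Q = 52 (Q = 15 - 1*(-37) = 15 + 37 = 52)
Q*k + l(11) = 52*(16/5) + (8 - 1*11) = 832/5 + (8 - 11) = 832/5 - 3 = 817/5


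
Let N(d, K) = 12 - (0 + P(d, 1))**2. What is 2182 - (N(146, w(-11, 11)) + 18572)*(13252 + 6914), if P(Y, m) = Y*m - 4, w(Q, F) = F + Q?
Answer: 31864462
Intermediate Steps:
P(Y, m) = -4 + Y*m
N(d, K) = 12 - (-4 + d)**2 (N(d, K) = 12 - (0 + (-4 + d*1))**2 = 12 - (0 + (-4 + d))**2 = 12 - (-4 + d)**2)
2182 - (N(146, w(-11, 11)) + 18572)*(13252 + 6914) = 2182 - ((12 - (-4 + 146)**2) + 18572)*(13252 + 6914) = 2182 - ((12 - 1*142**2) + 18572)*20166 = 2182 - ((12 - 1*20164) + 18572)*20166 = 2182 - ((12 - 20164) + 18572)*20166 = 2182 - (-20152 + 18572)*20166 = 2182 - (-1580)*20166 = 2182 - 1*(-31862280) = 2182 + 31862280 = 31864462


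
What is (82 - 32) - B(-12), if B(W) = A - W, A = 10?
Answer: 28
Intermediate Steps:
B(W) = 10 - W
(82 - 32) - B(-12) = (82 - 32) - (10 - 1*(-12)) = 50 - (10 + 12) = 50 - 1*22 = 50 - 22 = 28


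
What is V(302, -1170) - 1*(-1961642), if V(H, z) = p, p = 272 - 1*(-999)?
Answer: 1962913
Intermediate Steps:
p = 1271 (p = 272 + 999 = 1271)
V(H, z) = 1271
V(302, -1170) - 1*(-1961642) = 1271 - 1*(-1961642) = 1271 + 1961642 = 1962913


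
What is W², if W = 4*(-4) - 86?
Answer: 10404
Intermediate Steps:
W = -102 (W = -16 - 86 = -102)
W² = (-102)² = 10404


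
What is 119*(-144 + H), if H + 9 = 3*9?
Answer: -14994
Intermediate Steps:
H = 18 (H = -9 + 3*9 = -9 + 27 = 18)
119*(-144 + H) = 119*(-144 + 18) = 119*(-126) = -14994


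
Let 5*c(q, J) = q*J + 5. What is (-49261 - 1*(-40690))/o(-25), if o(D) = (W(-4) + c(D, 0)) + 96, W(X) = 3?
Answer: -8571/100 ≈ -85.710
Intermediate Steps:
c(q, J) = 1 + J*q/5 (c(q, J) = (q*J + 5)/5 = (J*q + 5)/5 = (5 + J*q)/5 = 1 + J*q/5)
o(D) = 100 (o(D) = (3 + (1 + (1/5)*0*D)) + 96 = (3 + (1 + 0)) + 96 = (3 + 1) + 96 = 4 + 96 = 100)
(-49261 - 1*(-40690))/o(-25) = (-49261 - 1*(-40690))/100 = (-49261 + 40690)*(1/100) = -8571*1/100 = -8571/100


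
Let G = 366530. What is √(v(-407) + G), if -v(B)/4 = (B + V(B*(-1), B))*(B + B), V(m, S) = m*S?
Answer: I*√540311806 ≈ 23245.0*I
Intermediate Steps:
V(m, S) = S*m
v(B) = -8*B*(B - B²) (v(B) = -4*(B + B*(B*(-1)))*(B + B) = -4*(B + B*(-B))*2*B = -4*(B - B²)*2*B = -8*B*(B - B²))
√(v(-407) + G) = √(8*(-407)²*(-1 - 407) + 366530) = √(8*165649*(-408) + 366530) = √(-540678336 + 366530) = √(-540311806) = I*√540311806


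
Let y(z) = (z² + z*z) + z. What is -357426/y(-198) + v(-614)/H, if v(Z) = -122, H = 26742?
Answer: -265772992/58096995 ≈ -4.5746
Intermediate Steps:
y(z) = z + 2*z² (y(z) = (z² + z²) + z = 2*z² + z = z + 2*z²)
-357426/y(-198) + v(-614)/H = -357426*(-1/(198*(1 + 2*(-198)))) - 122/26742 = -357426*(-1/(198*(1 - 396))) - 122*1/26742 = -357426/((-198*(-395))) - 61/13371 = -357426/78210 - 61/13371 = -357426*1/78210 - 61/13371 = -19857/4345 - 61/13371 = -265772992/58096995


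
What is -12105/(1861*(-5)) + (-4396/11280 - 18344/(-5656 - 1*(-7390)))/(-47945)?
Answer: 94615313198651/72717116162100 ≈ 1.3011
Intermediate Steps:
-12105/(1861*(-5)) + (-4396/11280 - 18344/(-5656 - 1*(-7390)))/(-47945) = -12105/(-9305) + (-4396*1/11280 - 18344/(-5656 + 7390))*(-1/47945) = -12105*(-1/9305) + (-1099/2820 - 18344/1734)*(-1/47945) = 2421/1861 + (-1099/2820 - 18344*1/1734)*(-1/47945) = 2421/1861 + (-1099/2820 - 9172/867)*(-1/47945) = 2421/1861 - 8939291/814980*(-1/47945) = 2421/1861 + 8939291/39074216100 = 94615313198651/72717116162100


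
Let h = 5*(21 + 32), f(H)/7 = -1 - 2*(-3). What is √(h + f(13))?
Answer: 10*√3 ≈ 17.320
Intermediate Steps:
f(H) = 35 (f(H) = 7*(-1 - 2*(-3)) = 7*(-1 + 6) = 7*5 = 35)
h = 265 (h = 5*53 = 265)
√(h + f(13)) = √(265 + 35) = √300 = 10*√3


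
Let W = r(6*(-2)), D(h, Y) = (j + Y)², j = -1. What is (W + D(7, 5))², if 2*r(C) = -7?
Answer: 625/4 ≈ 156.25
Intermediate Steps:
r(C) = -7/2 (r(C) = (½)*(-7) = -7/2)
D(h, Y) = (-1 + Y)²
W = -7/2 ≈ -3.5000
(W + D(7, 5))² = (-7/2 + (-1 + 5)²)² = (-7/2 + 4²)² = (-7/2 + 16)² = (25/2)² = 625/4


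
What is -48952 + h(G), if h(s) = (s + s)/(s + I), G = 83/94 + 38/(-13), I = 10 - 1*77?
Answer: -4129928398/84367 ≈ -48952.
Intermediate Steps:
I = -67 (I = 10 - 77 = -67)
G = -2493/1222 (G = 83*(1/94) + 38*(-1/13) = 83/94 - 38/13 = -2493/1222 ≈ -2.0401)
h(s) = 2*s/(-67 + s) (h(s) = (s + s)/(s - 67) = (2*s)/(-67 + s) = 2*s/(-67 + s))
-48952 + h(G) = -48952 + 2*(-2493/1222)/(-67 - 2493/1222) = -48952 + 2*(-2493/1222)/(-84367/1222) = -48952 + 2*(-2493/1222)*(-1222/84367) = -48952 + 4986/84367 = -4129928398/84367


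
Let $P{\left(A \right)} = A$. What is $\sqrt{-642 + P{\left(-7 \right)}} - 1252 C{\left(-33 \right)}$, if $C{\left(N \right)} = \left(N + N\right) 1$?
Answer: $82632 + i \sqrt{649} \approx 82632.0 + 25.475 i$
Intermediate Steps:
$C{\left(N \right)} = 2 N$ ($C{\left(N \right)} = 2 N 1 = 2 N$)
$\sqrt{-642 + P{\left(-7 \right)}} - 1252 C{\left(-33 \right)} = \sqrt{-642 - 7} - 1252 \cdot 2 \left(-33\right) = \sqrt{-649} - -82632 = i \sqrt{649} + 82632 = 82632 + i \sqrt{649}$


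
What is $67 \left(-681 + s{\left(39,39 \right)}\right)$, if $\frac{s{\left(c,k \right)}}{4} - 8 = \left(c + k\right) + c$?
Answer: $-12127$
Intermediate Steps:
$s{\left(c,k \right)} = 32 + 4 k + 8 c$ ($s{\left(c,k \right)} = 32 + 4 \left(\left(c + k\right) + c\right) = 32 + 4 \left(k + 2 c\right) = 32 + \left(4 k + 8 c\right) = 32 + 4 k + 8 c$)
$67 \left(-681 + s{\left(39,39 \right)}\right) = 67 \left(-681 + \left(32 + 4 \cdot 39 + 8 \cdot 39\right)\right) = 67 \left(-681 + \left(32 + 156 + 312\right)\right) = 67 \left(-681 + 500\right) = 67 \left(-181\right) = -12127$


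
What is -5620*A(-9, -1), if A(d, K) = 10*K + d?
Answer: 106780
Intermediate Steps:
A(d, K) = d + 10*K
-5620*A(-9, -1) = -5620*(-9 + 10*(-1)) = -5620*(-9 - 10) = -5620*(-19) = 106780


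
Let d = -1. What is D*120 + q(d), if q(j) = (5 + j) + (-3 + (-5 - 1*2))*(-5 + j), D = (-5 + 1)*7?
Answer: -3296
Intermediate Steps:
D = -28 (D = -4*7 = -28)
q(j) = 55 - 9*j (q(j) = (5 + j) + (-3 + (-5 - 2))*(-5 + j) = (5 + j) + (-3 - 7)*(-5 + j) = (5 + j) - 10*(-5 + j) = (5 + j) + (50 - 10*j) = 55 - 9*j)
D*120 + q(d) = -28*120 + (55 - 9*(-1)) = -3360 + (55 + 9) = -3360 + 64 = -3296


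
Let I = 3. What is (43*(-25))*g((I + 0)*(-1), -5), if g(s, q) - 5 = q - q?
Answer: -5375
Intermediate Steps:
g(s, q) = 5 (g(s, q) = 5 + (q - q) = 5 + 0 = 5)
(43*(-25))*g((I + 0)*(-1), -5) = (43*(-25))*5 = -1075*5 = -5375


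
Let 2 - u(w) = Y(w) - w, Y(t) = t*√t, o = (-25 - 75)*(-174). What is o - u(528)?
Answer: 16870 + 2112*√33 ≈ 29003.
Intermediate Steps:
o = 17400 (o = -100*(-174) = 17400)
Y(t) = t^(3/2)
u(w) = 2 + w - w^(3/2) (u(w) = 2 - (w^(3/2) - w) = 2 + (w - w^(3/2)) = 2 + w - w^(3/2))
o - u(528) = 17400 - (2 + 528 - 528^(3/2)) = 17400 - (2 + 528 - 2112*√33) = 17400 - (530 - 2112*√33) = 17400 + (-530 + 2112*√33) = 16870 + 2112*√33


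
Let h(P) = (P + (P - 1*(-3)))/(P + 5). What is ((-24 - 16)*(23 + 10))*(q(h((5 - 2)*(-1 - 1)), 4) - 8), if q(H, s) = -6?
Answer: 18480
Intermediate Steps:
h(P) = (3 + 2*P)/(5 + P) (h(P) = (P + (P + 3))/(5 + P) = (P + (3 + P))/(5 + P) = (3 + 2*P)/(5 + P))
((-24 - 16)*(23 + 10))*(q(h((5 - 2)*(-1 - 1)), 4) - 8) = ((-24 - 16)*(23 + 10))*(-6 - 8) = -40*33*(-14) = -1320*(-14) = 18480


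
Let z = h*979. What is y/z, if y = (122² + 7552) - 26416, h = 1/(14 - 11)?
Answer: -11940/979 ≈ -12.196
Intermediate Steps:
h = ⅓ (h = 1/3 = ⅓ ≈ 0.33333)
y = -3980 (y = (14884 + 7552) - 26416 = 22436 - 26416 = -3980)
z = 979/3 (z = (⅓)*979 = 979/3 ≈ 326.33)
y/z = -3980/979/3 = -3980*3/979 = -11940/979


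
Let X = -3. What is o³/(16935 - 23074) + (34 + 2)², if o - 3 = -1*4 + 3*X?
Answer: 7957144/6139 ≈ 1296.2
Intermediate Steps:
o = -10 (o = 3 + (-1*4 + 3*(-3)) = 3 + (-4 - 9) = 3 - 13 = -10)
o³/(16935 - 23074) + (34 + 2)² = (-10)³/(16935 - 23074) + (34 + 2)² = -1000/(-6139) + 36² = -1000*(-1/6139) + 1296 = 1000/6139 + 1296 = 7957144/6139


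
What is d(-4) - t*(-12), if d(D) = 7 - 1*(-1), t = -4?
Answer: -40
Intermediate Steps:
d(D) = 8 (d(D) = 7 + 1 = 8)
d(-4) - t*(-12) = 8 - (-4)*(-12) = 8 - 1*48 = 8 - 48 = -40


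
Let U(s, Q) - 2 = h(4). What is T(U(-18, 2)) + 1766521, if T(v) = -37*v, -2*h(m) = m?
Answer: 1766521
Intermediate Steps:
h(m) = -m/2
U(s, Q) = 0 (U(s, Q) = 2 - 1/2*4 = 2 - 2 = 0)
T(U(-18, 2)) + 1766521 = -37*0 + 1766521 = 0 + 1766521 = 1766521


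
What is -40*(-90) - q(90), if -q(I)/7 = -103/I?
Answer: 323279/90 ≈ 3592.0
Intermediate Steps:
q(I) = 721/I (q(I) = -(-721)/I = 721/I)
-40*(-90) - q(90) = -40*(-90) - 721/90 = -10*(-360) - 721/90 = 3600 - 1*721/90 = 3600 - 721/90 = 323279/90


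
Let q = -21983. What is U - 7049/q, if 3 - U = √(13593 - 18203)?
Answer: 3842/1157 - I*√4610 ≈ 3.3207 - 67.897*I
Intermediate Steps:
U = 3 - I*√4610 (U = 3 - √(13593 - 18203) = 3 - √(-4610) = 3 - I*√4610 ≈ 3.0 - 67.897*I)
U - 7049/q = (3 - I*√4610) - 7049/(-21983) = (3 - I*√4610) - 7049*(-1)/21983 = (3 - I*√4610) - 1*(-371/1157) = (3 - I*√4610) + 371/1157 = 3842/1157 - I*√4610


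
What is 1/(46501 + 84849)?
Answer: 1/131350 ≈ 7.6132e-6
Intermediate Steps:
1/(46501 + 84849) = 1/131350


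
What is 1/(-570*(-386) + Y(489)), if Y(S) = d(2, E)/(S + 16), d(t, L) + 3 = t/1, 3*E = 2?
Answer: 505/111110099 ≈ 4.5450e-6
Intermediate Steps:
E = 2/3 (E = (1/3)*2 = 2/3 ≈ 0.66667)
d(t, L) = -3 + t (d(t, L) = -3 + t/1 = -3 + t*1 = -3 + t)
Y(S) = -1/(16 + S) (Y(S) = (-3 + 2)/(S + 16) = -1/(16 + S))
1/(-570*(-386) + Y(489)) = 1/(-570*(-386) - 1/(16 + 489)) = 1/(220020 - 1/505) = 1/(111110099/505) = 505/111110099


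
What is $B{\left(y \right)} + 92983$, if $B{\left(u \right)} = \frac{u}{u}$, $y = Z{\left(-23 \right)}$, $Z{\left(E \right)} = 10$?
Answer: $92984$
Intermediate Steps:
$y = 10$
$B{\left(u \right)} = 1$
$B{\left(y \right)} + 92983 = 1 + 92983 = 92984$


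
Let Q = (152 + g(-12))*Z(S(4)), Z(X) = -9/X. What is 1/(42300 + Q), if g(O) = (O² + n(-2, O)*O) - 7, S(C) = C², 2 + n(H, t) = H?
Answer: 16/673767 ≈ 2.3747e-5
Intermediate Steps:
n(H, t) = -2 + H
g(O) = -7 + O² - 4*O (g(O) = (O² + (-2 - 2)*O) - 7 = (O² - 4*O) - 7 = -7 + O² - 4*O)
Q = -3033/16 (Q = (152 + (-7 + (-12)² - 4*(-12)))*(-9/(4²)) = (152 + (-7 + 144 + 48))*(-9/16) = (152 + 185)*(-9*1/16) = 337*(-9/16) = -3033/16 ≈ -189.56)
1/(42300 + Q) = 1/(42300 - 3033/16) = 1/(673767/16) = 16/673767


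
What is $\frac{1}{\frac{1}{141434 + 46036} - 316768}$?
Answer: $- \frac{187470}{59384496959} \approx -3.1569 \cdot 10^{-6}$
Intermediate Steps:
$\frac{1}{\frac{1}{141434 + 46036} - 316768} = \frac{1}{\frac{1}{187470} - 316768} = \frac{1}{- \frac{59384496959}{187470}} = - \frac{187470}{59384496959}$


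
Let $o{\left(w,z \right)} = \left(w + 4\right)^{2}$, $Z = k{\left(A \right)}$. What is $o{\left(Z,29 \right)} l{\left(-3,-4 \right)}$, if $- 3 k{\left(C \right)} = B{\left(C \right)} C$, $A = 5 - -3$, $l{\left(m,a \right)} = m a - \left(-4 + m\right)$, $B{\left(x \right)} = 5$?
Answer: $\frac{14896}{9} \approx 1655.1$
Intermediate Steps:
$l{\left(m,a \right)} = 4 - m + a m$ ($l{\left(m,a \right)} = a m - \left(-4 + m\right) = 4 - m + a m$)
$A = 8$ ($A = 5 + 3 = 8$)
$k{\left(C \right)} = - \frac{5 C}{3}$
$Z = - \frac{40}{3}$ ($Z = \left(- \frac{5}{3}\right) 8 = - \frac{40}{3} \approx -13.333$)
$o{\left(w,z \right)} = \left(4 + w\right)^{2}$
$o{\left(Z,29 \right)} l{\left(-3,-4 \right)} = \left(4 - \frac{40}{3}\right)^{2} \left(4 - -3 - -12\right) = \left(- \frac{28}{3}\right)^{2} \left(4 + 3 + 12\right) = \frac{784}{9} \cdot 19 = \frac{14896}{9}$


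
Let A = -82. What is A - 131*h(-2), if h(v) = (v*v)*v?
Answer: 966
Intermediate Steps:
h(v) = v³ (h(v) = v²*v = v³)
A - 131*h(-2) = -82 - 131*(-2)³ = -82 - 131*(-8) = -82 + 1048 = 966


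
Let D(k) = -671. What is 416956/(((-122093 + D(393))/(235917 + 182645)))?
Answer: -43630484318/30691 ≈ -1.4216e+6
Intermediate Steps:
416956/(((-122093 + D(393))/(235917 + 182645))) = 416956/(((-122093 - 671)/(235917 + 182645))) = 416956/((-122764/418562)) = 416956/((-122764*1/418562)) = 416956/(-61382/209281) = 416956*(-209281/61382) = -43630484318/30691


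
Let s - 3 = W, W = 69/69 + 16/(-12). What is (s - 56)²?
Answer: 25600/9 ≈ 2844.4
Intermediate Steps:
W = -⅓ (W = 69*(1/69) + 16*(-1/12) = 1 - 4/3 = -⅓ ≈ -0.33333)
s = 8/3 (s = 3 - ⅓ = 8/3 ≈ 2.6667)
(s - 56)² = (8/3 - 56)² = (-160/3)² = 25600/9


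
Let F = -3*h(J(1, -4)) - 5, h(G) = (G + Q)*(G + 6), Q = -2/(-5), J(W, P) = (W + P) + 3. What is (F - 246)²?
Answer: 1666681/25 ≈ 66667.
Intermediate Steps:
J(W, P) = 3 + P + W (J(W, P) = (P + W) + 3 = 3 + P + W)
Q = ⅖ (Q = -2*(-⅕) = ⅖ ≈ 0.40000)
h(G) = (6 + G)*(⅖ + G) (h(G) = (G + ⅖)*(G + 6) = (⅖ + G)*(6 + G) = (6 + G)*(⅖ + G))
F = -61/5 (F = -3*(12/5 + (3 - 4 + 1)² + 32*(3 - 4 + 1)/5) - 5 = -3*(12/5 + 0² + (32/5)*0) - 5 = -3*(12/5 + 0 + 0) - 5 = -3*12/5 - 5 = -36/5 - 5 = -61/5 ≈ -12.200)
(F - 246)² = (-61/5 - 246)² = (-1291/5)² = 1666681/25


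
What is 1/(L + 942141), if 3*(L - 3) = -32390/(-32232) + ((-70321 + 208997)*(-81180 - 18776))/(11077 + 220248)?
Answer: 141570900/130552475787001 ≈ 1.0844e-6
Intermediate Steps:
L = -2827273509899/141570900 (L = 3 + (-32390/(-32232) + ((-70321 + 208997)*(-81180 - 18776))/(11077 + 220248))/3 = 3 + (-32390*(-1/32232) + (138676*(-99956))/231325)/3 = 3 + (205/204 - 13861498256*1/231325)/3 = 3 + (205/204 - 13861498256/231325)/3 = 3 + (⅓)*(-2827698222599/47190300) = 3 - 2827698222599/141570900 = -2827273509899/141570900 ≈ -19971.)
1/(L + 942141) = 1/(-2827273509899/141570900 + 942141) = 1/(130552475787001/141570900) = 141570900/130552475787001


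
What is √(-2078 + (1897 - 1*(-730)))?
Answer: 3*√61 ≈ 23.431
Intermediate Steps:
√(-2078 + (1897 - 1*(-730))) = √(-2078 + (1897 + 730)) = √(-2078 + 2627) = √549 = 3*√61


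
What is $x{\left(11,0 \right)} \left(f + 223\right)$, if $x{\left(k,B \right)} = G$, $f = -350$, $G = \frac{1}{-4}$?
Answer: $\frac{127}{4} \approx 31.75$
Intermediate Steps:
$G = - \frac{1}{4} \approx -0.25$
$x{\left(k,B \right)} = - \frac{1}{4}$
$x{\left(11,0 \right)} \left(f + 223\right) = - \frac{-350 + 223}{4} = \left(- \frac{1}{4}\right) \left(-127\right) = \frac{127}{4}$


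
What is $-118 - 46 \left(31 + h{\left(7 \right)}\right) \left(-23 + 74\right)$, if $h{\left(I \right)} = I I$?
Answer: $-187798$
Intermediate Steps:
$h{\left(I \right)} = I^{2}$
$-118 - 46 \left(31 + h{\left(7 \right)}\right) \left(-23 + 74\right) = -118 - 46 \left(31 + 7^{2}\right) \left(-23 + 74\right) = -118 - 46 \left(31 + 49\right) 51 = -118 - 46 \cdot 80 \cdot 51 = -118 - 187680 = -187798$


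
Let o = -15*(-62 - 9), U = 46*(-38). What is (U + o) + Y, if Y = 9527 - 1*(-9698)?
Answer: 18542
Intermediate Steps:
Y = 19225 (Y = 9527 + 9698 = 19225)
U = -1748
o = 1065 (o = -15*(-71) = 1065)
(U + o) + Y = (-1748 + 1065) + 19225 = -683 + 19225 = 18542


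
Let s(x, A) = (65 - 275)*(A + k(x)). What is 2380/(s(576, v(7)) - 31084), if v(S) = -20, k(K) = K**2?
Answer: -595/17424961 ≈ -3.4146e-5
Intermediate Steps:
s(x, A) = -210*A - 210*x**2 (s(x, A) = (65 - 275)*(A + x**2) = -210*(A + x**2) = -210*A - 210*x**2)
2380/(s(576, v(7)) - 31084) = 2380/((-210*(-20) - 210*576**2) - 31084) = 2380/((4200 - 210*331776) - 31084) = 2380/((4200 - 69672960) - 31084) = 2380/(-69668760 - 31084) = 2380/(-69699844) = 2380*(-1/69699844) = -595/17424961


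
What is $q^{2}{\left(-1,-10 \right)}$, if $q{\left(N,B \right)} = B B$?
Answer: $10000$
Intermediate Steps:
$q{\left(N,B \right)} = B^{2}$
$q^{2}{\left(-1,-10 \right)} = \left(\left(-10\right)^{2}\right)^{2} = 100^{2} = 10000$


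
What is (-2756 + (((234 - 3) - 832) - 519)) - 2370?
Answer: -6246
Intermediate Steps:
(-2756 + (((234 - 3) - 832) - 519)) - 2370 = (-2756 + ((231 - 832) - 519)) - 2370 = (-2756 + (-601 - 519)) - 2370 = (-2756 - 1120) - 2370 = -3876 - 2370 = -6246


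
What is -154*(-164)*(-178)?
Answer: -4495568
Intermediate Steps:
-154*(-164)*(-178) = 25256*(-178) = -4495568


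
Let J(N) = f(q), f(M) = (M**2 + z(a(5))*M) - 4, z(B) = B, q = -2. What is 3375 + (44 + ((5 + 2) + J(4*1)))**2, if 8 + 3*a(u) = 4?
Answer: 56296/9 ≈ 6255.1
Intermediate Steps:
a(u) = -4/3 (a(u) = -8/3 + (1/3)*4 = -8/3 + 4/3 = -4/3)
f(M) = -4 + M**2 - 4*M/3 (f(M) = (M**2 - 4*M/3) - 4 = -4 + M**2 - 4*M/3)
J(N) = 8/3 (J(N) = -4 + (-2)**2 - 4/3*(-2) = -4 + 4 + 8/3 = 8/3)
3375 + (44 + ((5 + 2) + J(4*1)))**2 = 3375 + (44 + ((5 + 2) + 8/3))**2 = 3375 + (44 + (7 + 8/3))**2 = 3375 + (44 + 29/3)**2 = 3375 + (161/3)**2 = 3375 + 25921/9 = 56296/9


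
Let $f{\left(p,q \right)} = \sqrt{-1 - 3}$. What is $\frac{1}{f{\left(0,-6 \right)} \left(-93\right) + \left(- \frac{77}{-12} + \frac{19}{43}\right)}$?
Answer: $\frac{1826124}{9223917097} + \frac{49523616 i}{9223917097} \approx 0.00019798 + 0.005369 i$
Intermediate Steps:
$f{\left(p,q \right)} = 2 i$ ($f{\left(p,q \right)} = \sqrt{-4} = 2 i$)
$\frac{1}{f{\left(0,-6 \right)} \left(-93\right) + \left(- \frac{77}{-12} + \frac{19}{43}\right)} = \frac{1}{2 i \left(-93\right) + \left(- \frac{77}{-12} + \frac{19}{43}\right)} = \frac{1}{- 186 i + \left(\left(-77\right) \left(- \frac{1}{12}\right) + 19 \cdot \frac{1}{43}\right)} = \frac{1}{- 186 i + \left(\frac{77}{12} + \frac{19}{43}\right)} = \frac{1}{- 186 i + \frac{3539}{516}} = \frac{1}{\frac{3539}{516} - 186 i} = \frac{266256 \left(\frac{3539}{516} + 186 i\right)}{9223917097}$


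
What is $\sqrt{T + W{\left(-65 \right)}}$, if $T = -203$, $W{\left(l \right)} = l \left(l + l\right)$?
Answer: $\sqrt{8247} \approx 90.813$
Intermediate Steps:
$W{\left(l \right)} = 2 l^{2}$ ($W{\left(l \right)} = l 2 l = 2 l^{2}$)
$\sqrt{T + W{\left(-65 \right)}} = \sqrt{-203 + 2 \left(-65\right)^{2}} = \sqrt{-203 + 2 \cdot 4225} = \sqrt{-203 + 8450} = \sqrt{8247}$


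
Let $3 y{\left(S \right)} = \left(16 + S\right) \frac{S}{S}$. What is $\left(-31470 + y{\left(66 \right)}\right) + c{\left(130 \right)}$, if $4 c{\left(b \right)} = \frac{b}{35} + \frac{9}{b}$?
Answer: $- \frac{343343591}{10920} \approx -31442.0$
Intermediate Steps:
$c{\left(b \right)} = \frac{b}{140} + \frac{9}{4 b}$ ($c{\left(b \right)} = \frac{\frac{b}{35} + \frac{9}{b}}{4} = \frac{\frac{9}{b} + \frac{b}{35}}{4} = \frac{b}{140} + \frac{9}{4 b}$)
$y{\left(S \right)} = \frac{16}{3} + \frac{S}{3}$ ($y{\left(S \right)} = \frac{\left(16 + S\right) \frac{S}{S}}{3} = \frac{\left(16 + S\right) 1}{3} = \frac{16 + S}{3} = \frac{16}{3} + \frac{S}{3}$)
$\left(-31470 + y{\left(66 \right)}\right) + c{\left(130 \right)} = \left(-31470 + \left(\frac{16}{3} + \frac{1}{3} \cdot 66\right)\right) + \frac{315 + 130^{2}}{140 \cdot 130} = \left(-31470 + \left(\frac{16}{3} + 22\right)\right) + \frac{1}{140} \cdot \frac{1}{130} \left(315 + 16900\right) = \left(-31470 + \frac{82}{3}\right) + \frac{1}{140} \cdot \frac{1}{130} \cdot 17215 = - \frac{94328}{3} + \frac{3443}{3640} = - \frac{343343591}{10920}$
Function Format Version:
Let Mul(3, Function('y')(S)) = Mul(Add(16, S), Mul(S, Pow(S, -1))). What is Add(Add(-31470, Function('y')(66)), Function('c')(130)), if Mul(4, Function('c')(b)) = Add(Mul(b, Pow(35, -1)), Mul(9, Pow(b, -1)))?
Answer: Rational(-343343591, 10920) ≈ -31442.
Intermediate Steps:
Function('c')(b) = Add(Mul(Rational(1, 140), b), Mul(Rational(9, 4), Pow(b, -1))) (Function('c')(b) = Mul(Rational(1, 4), Add(Mul(b, Pow(35, -1)), Mul(9, Pow(b, -1)))) = Mul(Rational(1, 4), Add(Mul(b, Rational(1, 35)), Mul(9, Pow(b, -1)))) = Mul(Rational(1, 4), Add(Mul(Rational(1, 35), b), Mul(9, Pow(b, -1)))) = Mul(Rational(1, 4), Add(Mul(9, Pow(b, -1)), Mul(Rational(1, 35), b))) = Add(Mul(Rational(1, 140), b), Mul(Rational(9, 4), Pow(b, -1))))
Function('y')(S) = Add(Rational(16, 3), Mul(Rational(1, 3), S)) (Function('y')(S) = Mul(Rational(1, 3), Mul(Add(16, S), Mul(S, Pow(S, -1)))) = Mul(Rational(1, 3), Mul(Add(16, S), 1)) = Mul(Rational(1, 3), Add(16, S)) = Add(Rational(16, 3), Mul(Rational(1, 3), S)))
Add(Add(-31470, Function('y')(66)), Function('c')(130)) = Add(Add(-31470, Add(Rational(16, 3), Mul(Rational(1, 3), 66))), Mul(Rational(1, 140), Pow(130, -1), Add(315, Pow(130, 2)))) = Add(Add(-31470, Add(Rational(16, 3), 22)), Mul(Rational(1, 140), Rational(1, 130), Add(315, 16900))) = Add(Add(-31470, Rational(82, 3)), Mul(Rational(1, 140), Rational(1, 130), 17215)) = Add(Rational(-94328, 3), Rational(3443, 3640)) = Rational(-343343591, 10920)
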